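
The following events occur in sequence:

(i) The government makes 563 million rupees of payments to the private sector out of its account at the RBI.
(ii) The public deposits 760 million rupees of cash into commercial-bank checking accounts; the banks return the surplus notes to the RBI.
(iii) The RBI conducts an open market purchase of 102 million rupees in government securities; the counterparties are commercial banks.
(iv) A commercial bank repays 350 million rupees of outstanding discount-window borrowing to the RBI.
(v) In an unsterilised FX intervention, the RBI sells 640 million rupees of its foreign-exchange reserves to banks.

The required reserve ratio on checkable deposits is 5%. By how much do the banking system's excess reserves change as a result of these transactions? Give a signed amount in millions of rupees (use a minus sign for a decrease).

Government spending 563 million rupees: reserves +563M, deposits +563M.
Currency deposit 760 million rupees: reserves +760M, deposits +760M.
OMO purchase (from banks) 102 million rupees: reserves +102M, deposits 0.
Discount-window repayment 350 million rupees: reserves −350M, deposits 0.
FX sale 640 million rupees: reserves −640M, deposits 0.
Totals: Δreserves = +435M, Δdeposits = +1323M.
Δrequired reserves = 5% × +1323M = +66.15M.
Δexcess reserves = Δreserves − Δrequired = +435M − (+66.15M) = +368.85 million.

+368.85 million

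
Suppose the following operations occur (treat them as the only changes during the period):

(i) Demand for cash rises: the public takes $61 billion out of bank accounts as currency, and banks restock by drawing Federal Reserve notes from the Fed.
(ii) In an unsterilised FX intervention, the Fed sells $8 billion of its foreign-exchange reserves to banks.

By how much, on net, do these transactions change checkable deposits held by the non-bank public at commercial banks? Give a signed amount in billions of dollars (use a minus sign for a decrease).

Currency withdrawal $61 billion: non-bank counterparties' bank balances fall → −$61B.
FX sale $8 billion: the counterparty is a bank, so public deposits are unchanged → 0.
Net: −61 + 0 = -$61 billion.

-$61 billion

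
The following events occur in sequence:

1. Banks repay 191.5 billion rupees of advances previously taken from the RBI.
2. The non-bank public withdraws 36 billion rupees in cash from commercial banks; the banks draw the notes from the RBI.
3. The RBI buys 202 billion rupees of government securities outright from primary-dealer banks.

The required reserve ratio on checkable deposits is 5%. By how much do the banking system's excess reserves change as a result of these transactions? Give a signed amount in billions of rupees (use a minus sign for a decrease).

Discount-window repayment 191.5 billion rupees: reserves −191.5B, deposits 0.
Currency withdrawal 36 billion rupees: reserves −36B, deposits −36B.
OMO purchase (from banks) 202 billion rupees: reserves +202B, deposits 0.
Totals: Δreserves = −25.5B, Δdeposits = −36B.
Δrequired reserves = 5% × −36B = −1.8B.
Δexcess reserves = Δreserves − Δrequired = −25.5B − (−1.8B) = -23.7 billion.

-23.7 billion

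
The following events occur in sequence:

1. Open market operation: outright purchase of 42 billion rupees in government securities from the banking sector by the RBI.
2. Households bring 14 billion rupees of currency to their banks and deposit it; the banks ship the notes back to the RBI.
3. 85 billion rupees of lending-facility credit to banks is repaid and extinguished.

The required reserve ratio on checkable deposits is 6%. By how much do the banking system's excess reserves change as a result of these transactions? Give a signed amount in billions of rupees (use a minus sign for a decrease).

-29.84 billion

OMO purchase (from banks) 42 billion rupees: reserves +42B, deposits 0.
Currency deposit 14 billion rupees: reserves +14B, deposits +14B.
Discount-window repayment 85 billion rupees: reserves −85B, deposits 0.
Totals: Δreserves = −29B, Δdeposits = +14B.
Δrequired reserves = 6% × +14B = +0.84B.
Δexcess reserves = Δreserves − Δrequired = −29B − (+0.84B) = -29.84 billion.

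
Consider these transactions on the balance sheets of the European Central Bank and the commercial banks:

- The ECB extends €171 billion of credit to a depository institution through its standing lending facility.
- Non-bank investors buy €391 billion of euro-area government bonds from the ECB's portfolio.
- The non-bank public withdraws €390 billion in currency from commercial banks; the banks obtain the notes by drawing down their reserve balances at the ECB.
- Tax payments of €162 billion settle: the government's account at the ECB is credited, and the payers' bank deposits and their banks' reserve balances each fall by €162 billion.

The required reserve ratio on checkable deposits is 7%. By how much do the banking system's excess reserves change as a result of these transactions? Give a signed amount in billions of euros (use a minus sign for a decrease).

Discount-window loan €171 billion: reserves +€171B, deposits 0.
Asset sale (to non-banks) €391 billion: reserves −€391B, deposits −€391B.
Currency withdrawal €390 billion: reserves −€390B, deposits −€390B.
Government account inflow €162 billion: reserves −€162B, deposits −€162B.
Totals: Δreserves = −€772B, Δdeposits = −€943B.
Δrequired reserves = 7% × −€943B = −€66.01B.
Δexcess reserves = Δreserves − Δrequired = −€772B − (−€66.01B) = -€705.99 billion.

-€705.99 billion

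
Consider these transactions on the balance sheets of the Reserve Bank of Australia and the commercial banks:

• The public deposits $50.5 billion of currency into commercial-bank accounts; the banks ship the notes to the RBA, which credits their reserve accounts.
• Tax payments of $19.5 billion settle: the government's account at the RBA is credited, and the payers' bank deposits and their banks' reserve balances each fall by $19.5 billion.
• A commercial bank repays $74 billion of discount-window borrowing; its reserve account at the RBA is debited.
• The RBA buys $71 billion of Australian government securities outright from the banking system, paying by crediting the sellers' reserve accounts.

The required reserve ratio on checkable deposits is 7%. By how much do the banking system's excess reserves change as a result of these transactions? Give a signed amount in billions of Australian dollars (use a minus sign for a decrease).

+$25.83 billion

Currency deposit $50.5 billion: reserves +$50.5B, deposits +$50.5B.
Government account inflow $19.5 billion: reserves −$19.5B, deposits −$19.5B.
Discount-window repayment $74 billion: reserves −$74B, deposits 0.
OMO purchase (from banks) $71 billion: reserves +$71B, deposits 0.
Totals: Δreserves = +$28B, Δdeposits = +$31B.
Δrequired reserves = 7% × +$31B = +$2.17B.
Δexcess reserves = Δreserves − Δrequired = +$28B − (+$2.17B) = +$25.83 billion.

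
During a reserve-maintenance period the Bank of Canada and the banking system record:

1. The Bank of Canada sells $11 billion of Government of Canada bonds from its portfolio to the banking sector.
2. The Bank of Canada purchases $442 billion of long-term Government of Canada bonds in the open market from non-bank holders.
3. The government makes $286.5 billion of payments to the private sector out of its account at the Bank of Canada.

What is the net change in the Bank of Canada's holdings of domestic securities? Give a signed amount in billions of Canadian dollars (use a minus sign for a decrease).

OMO sale (to banks) $11 billion: securities removed from the Bank of Canada's portfolio → −$11B.
Asset purchase (from non-banks) $442 billion: securities added to the Bank of Canada's portfolio → +$442B.
Government spending $286.5 billion: the Bank of Canada's securities portfolio is untouched → 0.
Net: −11 + 442 + 0 = +$431 billion.

+$431 billion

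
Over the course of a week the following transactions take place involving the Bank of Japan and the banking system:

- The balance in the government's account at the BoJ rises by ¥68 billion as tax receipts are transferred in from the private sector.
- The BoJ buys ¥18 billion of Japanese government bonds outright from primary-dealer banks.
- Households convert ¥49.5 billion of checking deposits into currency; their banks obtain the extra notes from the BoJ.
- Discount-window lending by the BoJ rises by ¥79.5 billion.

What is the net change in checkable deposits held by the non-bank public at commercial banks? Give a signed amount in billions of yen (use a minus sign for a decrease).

BoJ balance sheet:
  Assets:      Securities +¥18B, Loans to banks +¥79.5B
  Liabilities: Bank reserves −¥20B, Currency in circulation +¥49.5B, Government deposits +¥68B
Commercial banking system:
  Assets:      Reserves at CB −¥20B, Securities −¥18B
  Liabilities: Checkable deposits −¥117.5B, Borrowings from CB +¥79.5B
So the change in checkable deposits held by the non-bank public at commercial banks is -¥117.5 billion.

-¥117.5 billion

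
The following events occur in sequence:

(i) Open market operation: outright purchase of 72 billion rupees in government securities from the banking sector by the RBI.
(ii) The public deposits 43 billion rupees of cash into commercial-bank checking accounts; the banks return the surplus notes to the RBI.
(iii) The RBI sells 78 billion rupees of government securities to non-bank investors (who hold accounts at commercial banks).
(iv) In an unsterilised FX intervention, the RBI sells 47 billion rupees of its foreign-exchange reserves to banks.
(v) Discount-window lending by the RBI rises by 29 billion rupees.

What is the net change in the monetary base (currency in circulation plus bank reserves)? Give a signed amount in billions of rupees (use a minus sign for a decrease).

-24 billion

RBI balance sheet:
  Assets:      Securities −6B, Loans to banks +29B, Foreign assets −47B
  Liabilities: Bank reserves +19B, Currency in circulation −43B
Monetary base = currency + reserves: −43B + (+19B) = -24 billion.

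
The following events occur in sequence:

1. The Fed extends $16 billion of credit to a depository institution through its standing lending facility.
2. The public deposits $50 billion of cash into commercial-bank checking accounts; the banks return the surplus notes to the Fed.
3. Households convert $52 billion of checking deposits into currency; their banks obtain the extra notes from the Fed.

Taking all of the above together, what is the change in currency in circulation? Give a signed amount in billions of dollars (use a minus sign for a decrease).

Fed balance sheet:
  Assets:      Loans to banks +$16B
  Liabilities: Bank reserves +$14B, Currency in circulation +$2B
So the change in currency in circulation is +$2 billion.

+$2 billion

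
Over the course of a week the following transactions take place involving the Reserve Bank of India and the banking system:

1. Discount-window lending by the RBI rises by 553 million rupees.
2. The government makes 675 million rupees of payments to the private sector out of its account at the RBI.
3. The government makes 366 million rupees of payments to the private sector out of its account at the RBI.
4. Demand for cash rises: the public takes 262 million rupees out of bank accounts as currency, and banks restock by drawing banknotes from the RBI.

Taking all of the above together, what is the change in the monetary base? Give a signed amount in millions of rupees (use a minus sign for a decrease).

+1594 million

Discount-window loan 553 million rupees: RBI balance sheet expands → +553M.
Government spending 675 million rupees: a non-base liability converts back to reserves → +675M.
Government spending 366 million rupees: a non-base liability converts back to reserves → +366M.
Currency withdrawal 262 million rupees: just a shift between currency and reserves — both are base money → 0.
Net: 553 + 675 + 366 + 0 = +1594 million.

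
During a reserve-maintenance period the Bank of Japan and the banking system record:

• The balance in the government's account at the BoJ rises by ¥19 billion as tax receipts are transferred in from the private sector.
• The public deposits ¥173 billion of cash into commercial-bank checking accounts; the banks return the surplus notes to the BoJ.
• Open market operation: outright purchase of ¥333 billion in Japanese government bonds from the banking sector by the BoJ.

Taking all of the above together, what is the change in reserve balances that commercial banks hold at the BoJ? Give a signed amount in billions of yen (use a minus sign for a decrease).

+¥487 billion

Government account inflow ¥19 billion: funds move from bank reserves into the government account → −¥19B.
Currency deposit ¥173 billion: returned notes are swapped for reserve credit → +¥173B.
OMO purchase (from banks) ¥333 billion: the BoJ pays by crediting reserve accounts → +¥333B.
Net: −19 + 173 + 333 = +¥487 billion.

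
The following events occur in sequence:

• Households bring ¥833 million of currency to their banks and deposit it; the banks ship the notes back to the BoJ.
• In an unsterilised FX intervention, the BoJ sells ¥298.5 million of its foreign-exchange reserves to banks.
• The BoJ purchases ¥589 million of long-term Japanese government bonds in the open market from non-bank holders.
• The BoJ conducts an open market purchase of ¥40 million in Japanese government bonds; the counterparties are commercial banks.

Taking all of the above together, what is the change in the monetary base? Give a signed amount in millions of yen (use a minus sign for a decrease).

+¥330.5 million

Currency deposit ¥833 million: just a shift between currency and reserves — both are base money → 0.
FX sale ¥298.5 million: BoJ balance sheet contracts → −¥298.5M.
Asset purchase (from non-banks) ¥589 million: BoJ balance sheet expands → +¥589M.
OMO purchase (from banks) ¥40 million: BoJ balance sheet expands → +¥40M.
Net: 0 − 298.5 + 589 + 40 = +¥330.5 million.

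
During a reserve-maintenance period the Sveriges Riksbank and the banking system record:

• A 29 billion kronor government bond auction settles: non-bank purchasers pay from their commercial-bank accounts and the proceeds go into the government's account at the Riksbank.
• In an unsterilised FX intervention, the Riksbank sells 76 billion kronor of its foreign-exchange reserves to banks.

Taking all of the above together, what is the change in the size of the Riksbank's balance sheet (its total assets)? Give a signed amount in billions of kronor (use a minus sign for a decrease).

Riksbank balance sheet:
  Assets:      Foreign assets −76B
  Liabilities: Bank reserves −105B, Government deposits +29B
Change in total Riksbank assets = -76 billion.

-76 billion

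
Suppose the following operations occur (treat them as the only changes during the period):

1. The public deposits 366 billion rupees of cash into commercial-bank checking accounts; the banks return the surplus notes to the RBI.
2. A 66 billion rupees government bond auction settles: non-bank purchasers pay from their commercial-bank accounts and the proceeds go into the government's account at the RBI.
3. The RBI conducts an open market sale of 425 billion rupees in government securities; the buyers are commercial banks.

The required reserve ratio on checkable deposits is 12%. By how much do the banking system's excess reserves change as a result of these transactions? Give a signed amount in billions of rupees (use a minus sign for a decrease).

-161 billion

Currency deposit 366 billion rupees: reserves +366B, deposits +366B.
Government account inflow 66 billion rupees: reserves −66B, deposits −66B.
OMO sale (to banks) 425 billion rupees: reserves −425B, deposits 0.
Totals: Δreserves = −125B, Δdeposits = +300B.
Δrequired reserves = 12% × +300B = +36B.
Δexcess reserves = Δreserves − Δrequired = −125B − (+36B) = -161 billion.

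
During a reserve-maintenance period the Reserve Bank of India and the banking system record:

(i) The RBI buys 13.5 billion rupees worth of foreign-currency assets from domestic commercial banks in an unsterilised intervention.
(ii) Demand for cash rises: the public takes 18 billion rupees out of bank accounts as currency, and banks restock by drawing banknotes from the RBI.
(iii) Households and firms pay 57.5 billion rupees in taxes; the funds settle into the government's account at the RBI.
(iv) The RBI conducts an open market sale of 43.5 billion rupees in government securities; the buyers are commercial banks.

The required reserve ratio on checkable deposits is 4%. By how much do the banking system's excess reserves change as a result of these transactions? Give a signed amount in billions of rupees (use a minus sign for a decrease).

FX purchase 13.5 billion rupees: reserves +13.5B, deposits 0.
Currency withdrawal 18 billion rupees: reserves −18B, deposits −18B.
Government account inflow 57.5 billion rupees: reserves −57.5B, deposits −57.5B.
OMO sale (to banks) 43.5 billion rupees: reserves −43.5B, deposits 0.
Totals: Δreserves = −105.5B, Δdeposits = −75.5B.
Δrequired reserves = 4% × −75.5B = −3.02B.
Δexcess reserves = Δreserves − Δrequired = −105.5B − (−3.02B) = -102.48 billion.

-102.48 billion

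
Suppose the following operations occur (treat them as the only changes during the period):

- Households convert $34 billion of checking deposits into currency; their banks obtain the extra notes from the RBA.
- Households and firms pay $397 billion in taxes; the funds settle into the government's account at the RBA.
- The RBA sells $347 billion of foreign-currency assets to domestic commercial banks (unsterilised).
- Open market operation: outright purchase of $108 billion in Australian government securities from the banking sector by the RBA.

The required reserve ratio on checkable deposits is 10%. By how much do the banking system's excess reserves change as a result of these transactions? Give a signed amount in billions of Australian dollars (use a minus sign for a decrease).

Currency withdrawal $34 billion: reserves −$34B, deposits −$34B.
Government account inflow $397 billion: reserves −$397B, deposits −$397B.
FX sale $347 billion: reserves −$347B, deposits 0.
OMO purchase (from banks) $108 billion: reserves +$108B, deposits 0.
Totals: Δreserves = −$670B, Δdeposits = −$431B.
Δrequired reserves = 10% × −$431B = −$43.1B.
Δexcess reserves = Δreserves − Δrequired = −$670B − (−$43.1B) = -$626.9 billion.

-$626.9 billion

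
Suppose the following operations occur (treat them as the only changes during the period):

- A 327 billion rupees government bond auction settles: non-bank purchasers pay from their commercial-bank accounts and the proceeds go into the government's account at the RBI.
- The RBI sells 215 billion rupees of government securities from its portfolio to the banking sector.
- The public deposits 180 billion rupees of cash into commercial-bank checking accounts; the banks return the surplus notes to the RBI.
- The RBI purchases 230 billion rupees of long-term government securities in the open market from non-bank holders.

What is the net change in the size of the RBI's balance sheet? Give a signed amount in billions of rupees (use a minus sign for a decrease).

Government account inflow 327 billion rupees: only the composition of liabilities changes → 0.
OMO sale (to banks) 215 billion rupees: an RBI asset is shed → −215B.
Currency deposit 180 billion rupees: only the composition of liabilities changes → 0.
Asset purchase (from non-banks) 230 billion rupees: an RBI asset is acquired → +230B.
Net: 0 − 215 + 0 + 230 = +15 billion.

+15 billion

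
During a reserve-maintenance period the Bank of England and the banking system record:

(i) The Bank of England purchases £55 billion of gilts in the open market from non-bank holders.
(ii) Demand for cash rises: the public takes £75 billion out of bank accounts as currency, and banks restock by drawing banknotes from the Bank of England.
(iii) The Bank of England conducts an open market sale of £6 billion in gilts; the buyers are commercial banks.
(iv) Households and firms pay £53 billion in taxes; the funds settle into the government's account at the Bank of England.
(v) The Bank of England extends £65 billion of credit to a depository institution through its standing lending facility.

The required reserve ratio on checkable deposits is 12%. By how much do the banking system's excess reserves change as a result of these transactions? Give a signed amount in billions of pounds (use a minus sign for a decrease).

-£5.24 billion

Asset purchase (from non-banks) £55 billion: reserves +£55B, deposits +£55B.
Currency withdrawal £75 billion: reserves −£75B, deposits −£75B.
OMO sale (to banks) £6 billion: reserves −£6B, deposits 0.
Government account inflow £53 billion: reserves −£53B, deposits −£53B.
Discount-window loan £65 billion: reserves +£65B, deposits 0.
Totals: Δreserves = −£14B, Δdeposits = −£73B.
Δrequired reserves = 12% × −£73B = −£8.76B.
Δexcess reserves = Δreserves − Δrequired = −£14B − (−£8.76B) = -£5.24 billion.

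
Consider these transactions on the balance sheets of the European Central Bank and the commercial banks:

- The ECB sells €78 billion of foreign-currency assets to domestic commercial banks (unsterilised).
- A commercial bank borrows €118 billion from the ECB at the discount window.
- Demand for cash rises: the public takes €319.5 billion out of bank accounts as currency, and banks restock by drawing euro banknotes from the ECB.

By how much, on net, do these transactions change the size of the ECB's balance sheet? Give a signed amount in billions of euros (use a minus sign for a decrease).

FX sale €78 billion: an ECB asset is shed → −€78B.
Discount-window loan €118 billion: an ECB asset is acquired → +€118B.
Currency withdrawal €319.5 billion: only the composition of liabilities changes → 0.
Net: −78 + 118 + 0 = +€40 billion.

+€40 billion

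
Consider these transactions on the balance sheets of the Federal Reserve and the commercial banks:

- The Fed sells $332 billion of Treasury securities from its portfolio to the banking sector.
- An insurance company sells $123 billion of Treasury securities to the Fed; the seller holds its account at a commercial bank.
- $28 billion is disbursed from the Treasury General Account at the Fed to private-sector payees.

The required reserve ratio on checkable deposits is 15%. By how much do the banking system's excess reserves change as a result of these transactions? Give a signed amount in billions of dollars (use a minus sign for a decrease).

OMO sale (to banks) $332 billion: reserves −$332B, deposits 0.
Asset purchase (from non-banks) $123 billion: reserves +$123B, deposits +$123B.
Government spending $28 billion: reserves +$28B, deposits +$28B.
Totals: Δreserves = −$181B, Δdeposits = +$151B.
Δrequired reserves = 15% × +$151B = +$22.65B.
Δexcess reserves = Δreserves − Δrequired = −$181B − (+$22.65B) = -$203.65 billion.

-$203.65 billion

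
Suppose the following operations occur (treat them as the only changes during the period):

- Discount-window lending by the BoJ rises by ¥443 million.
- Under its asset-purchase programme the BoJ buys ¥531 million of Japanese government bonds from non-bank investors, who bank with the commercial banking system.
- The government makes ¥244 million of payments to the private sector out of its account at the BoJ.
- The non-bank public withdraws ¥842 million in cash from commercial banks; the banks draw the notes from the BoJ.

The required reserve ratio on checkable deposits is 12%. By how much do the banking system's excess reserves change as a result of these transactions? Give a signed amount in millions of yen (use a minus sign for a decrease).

+¥384.04 million

Discount-window loan ¥443 million: reserves +¥443M, deposits 0.
Asset purchase (from non-banks) ¥531 million: reserves +¥531M, deposits +¥531M.
Government spending ¥244 million: reserves +¥244M, deposits +¥244M.
Currency withdrawal ¥842 million: reserves −¥842M, deposits −¥842M.
Totals: Δreserves = +¥376M, Δdeposits = −¥67M.
Δrequired reserves = 12% × −¥67M = −¥8.04M.
Δexcess reserves = Δreserves − Δrequired = +¥376M − (−¥8.04M) = +¥384.04 million.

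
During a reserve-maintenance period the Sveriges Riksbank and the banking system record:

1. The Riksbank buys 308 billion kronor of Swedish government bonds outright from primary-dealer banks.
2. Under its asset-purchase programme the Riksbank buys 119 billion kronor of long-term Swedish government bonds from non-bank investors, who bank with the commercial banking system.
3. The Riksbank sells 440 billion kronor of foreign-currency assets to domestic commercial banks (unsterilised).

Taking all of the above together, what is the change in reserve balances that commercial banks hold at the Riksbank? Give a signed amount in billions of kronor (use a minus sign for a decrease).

Riksbank balance sheet:
  Assets:      Securities +427B, Foreign assets −440B
  Liabilities: Bank reserves −13B
Commercial banking system:
  Assets:      Reserves at CB −13B, Securities −308B, Foreign assets +440B
  Liabilities: Checkable deposits +119B
So the change in reserve balances that commercial banks hold at the Riksbank is -13 billion.

-13 billion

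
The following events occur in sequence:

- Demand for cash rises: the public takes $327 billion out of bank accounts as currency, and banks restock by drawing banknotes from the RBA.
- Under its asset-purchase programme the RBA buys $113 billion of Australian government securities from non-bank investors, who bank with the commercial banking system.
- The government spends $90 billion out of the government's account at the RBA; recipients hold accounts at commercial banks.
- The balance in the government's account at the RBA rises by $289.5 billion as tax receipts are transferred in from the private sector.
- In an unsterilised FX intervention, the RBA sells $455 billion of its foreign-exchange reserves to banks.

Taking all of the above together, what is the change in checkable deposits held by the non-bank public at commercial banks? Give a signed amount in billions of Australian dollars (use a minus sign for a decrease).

RBA balance sheet:
  Assets:      Securities +$113B, Foreign assets −$455B
  Liabilities: Bank reserves −$868.5B, Currency in circulation +$327B, Government deposits +$199.5B
Commercial banking system:
  Assets:      Reserves at CB −$868.5B, Foreign assets +$455B
  Liabilities: Checkable deposits −$413.5B
So the change in checkable deposits held by the non-bank public at commercial banks is -$413.5 billion.

-$413.5 billion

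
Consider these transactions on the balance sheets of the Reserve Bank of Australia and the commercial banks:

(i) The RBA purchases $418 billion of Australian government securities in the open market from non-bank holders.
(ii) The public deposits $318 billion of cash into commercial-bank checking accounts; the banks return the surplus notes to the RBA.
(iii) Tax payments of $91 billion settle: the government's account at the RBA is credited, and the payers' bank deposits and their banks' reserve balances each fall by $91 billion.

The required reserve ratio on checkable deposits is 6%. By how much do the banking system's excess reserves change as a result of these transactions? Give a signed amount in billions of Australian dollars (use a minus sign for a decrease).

Asset purchase (from non-banks) $418 billion: reserves +$418B, deposits +$418B.
Currency deposit $318 billion: reserves +$318B, deposits +$318B.
Government account inflow $91 billion: reserves −$91B, deposits −$91B.
Totals: Δreserves = +$645B, Δdeposits = +$645B.
Δrequired reserves = 6% × +$645B = +$38.7B.
Δexcess reserves = Δreserves − Δrequired = +$645B − (+$38.7B) = +$606.3 billion.

+$606.3 billion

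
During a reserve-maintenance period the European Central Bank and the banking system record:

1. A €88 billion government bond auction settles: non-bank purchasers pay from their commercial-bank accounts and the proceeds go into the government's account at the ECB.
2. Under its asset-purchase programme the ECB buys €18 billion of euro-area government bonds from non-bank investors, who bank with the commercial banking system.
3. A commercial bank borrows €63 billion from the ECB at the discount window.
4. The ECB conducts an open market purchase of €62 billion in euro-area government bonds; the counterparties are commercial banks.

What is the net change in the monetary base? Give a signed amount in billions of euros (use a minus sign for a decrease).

Government account inflow €88 billion: reserves shift to a non-base liability → −€88B.
Asset purchase (from non-banks) €18 billion: ECB balance sheet expands → +€18B.
Discount-window loan €63 billion: ECB balance sheet expands → +€63B.
OMO purchase (from banks) €62 billion: ECB balance sheet expands → +€62B.
Net: −88 + 18 + 63 + 62 = +€55 billion.

+€55 billion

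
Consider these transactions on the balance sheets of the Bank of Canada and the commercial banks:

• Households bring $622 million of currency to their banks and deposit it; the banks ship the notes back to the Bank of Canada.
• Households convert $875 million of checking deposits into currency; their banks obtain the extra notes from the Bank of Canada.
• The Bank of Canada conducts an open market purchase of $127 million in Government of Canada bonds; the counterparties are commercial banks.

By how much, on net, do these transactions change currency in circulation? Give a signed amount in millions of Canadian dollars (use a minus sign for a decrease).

Currency deposit $622 million: notes return to the central bank → −$622M.
Currency withdrawal $875 million: notes leave the central bank → +$875M.
OMO purchase (from banks) $127 million: no currency enters or leaves circulation → 0.
Net: −622 + 875 + 0 = +$253 million.

+$253 million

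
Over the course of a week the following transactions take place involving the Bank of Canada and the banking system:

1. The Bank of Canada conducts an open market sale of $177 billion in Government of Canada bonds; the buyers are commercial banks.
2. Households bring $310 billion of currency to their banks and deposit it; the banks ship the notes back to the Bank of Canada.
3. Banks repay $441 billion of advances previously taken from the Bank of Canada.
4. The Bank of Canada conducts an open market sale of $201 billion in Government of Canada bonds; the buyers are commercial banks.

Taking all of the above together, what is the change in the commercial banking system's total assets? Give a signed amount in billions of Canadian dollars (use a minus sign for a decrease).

-$131 billion

Bank of Canada balance sheet:
  Assets:      Securities −$378B, Loans to banks −$441B
  Liabilities: Bank reserves −$509B, Currency in circulation −$310B
Commercial banking system:
  Assets:      Reserves at CB −$509B, Securities +$378B
  Liabilities: Checkable deposits +$310B, Borrowings from CB −$441B
Change in total bank assets = -$131 billion.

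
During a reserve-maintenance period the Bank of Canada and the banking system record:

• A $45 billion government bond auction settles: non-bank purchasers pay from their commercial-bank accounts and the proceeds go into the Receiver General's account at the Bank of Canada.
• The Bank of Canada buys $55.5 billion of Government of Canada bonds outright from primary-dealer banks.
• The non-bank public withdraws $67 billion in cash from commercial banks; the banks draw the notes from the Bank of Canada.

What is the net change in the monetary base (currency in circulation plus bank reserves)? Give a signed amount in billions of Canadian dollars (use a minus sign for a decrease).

+$10.5 billion

Government account inflow $45 billion: reserves shift to a non-base liability → −$45B.
OMO purchase (from banks) $55.5 billion: Bank of Canada balance sheet expands → +$55.5B.
Currency withdrawal $67 billion: just a shift between currency and reserves — both are base money → 0.
Net: −45 + 55.5 + 0 = +$10.5 billion.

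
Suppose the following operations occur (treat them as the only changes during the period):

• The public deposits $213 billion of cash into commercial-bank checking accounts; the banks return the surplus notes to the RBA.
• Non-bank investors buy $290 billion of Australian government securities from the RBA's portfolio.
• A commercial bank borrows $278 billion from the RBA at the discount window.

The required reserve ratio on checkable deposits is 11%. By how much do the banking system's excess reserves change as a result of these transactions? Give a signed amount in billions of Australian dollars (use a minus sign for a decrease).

+$209.47 billion

Currency deposit $213 billion: reserves +$213B, deposits +$213B.
Asset sale (to non-banks) $290 billion: reserves −$290B, deposits −$290B.
Discount-window loan $278 billion: reserves +$278B, deposits 0.
Totals: Δreserves = +$201B, Δdeposits = −$77B.
Δrequired reserves = 11% × −$77B = −$8.47B.
Δexcess reserves = Δreserves − Δrequired = +$201B − (−$8.47B) = +$209.47 billion.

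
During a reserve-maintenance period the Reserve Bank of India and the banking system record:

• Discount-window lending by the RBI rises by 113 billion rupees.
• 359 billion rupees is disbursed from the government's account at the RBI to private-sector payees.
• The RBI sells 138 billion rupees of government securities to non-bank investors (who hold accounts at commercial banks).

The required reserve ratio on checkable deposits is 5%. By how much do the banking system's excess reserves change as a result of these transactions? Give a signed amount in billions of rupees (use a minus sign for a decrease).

Discount-window loan 113 billion rupees: reserves +113B, deposits 0.
Government spending 359 billion rupees: reserves +359B, deposits +359B.
Asset sale (to non-banks) 138 billion rupees: reserves −138B, deposits −138B.
Totals: Δreserves = +334B, Δdeposits = +221B.
Δrequired reserves = 5% × +221B = +11.05B.
Δexcess reserves = Δreserves − Δrequired = +334B − (+11.05B) = +322.95 billion.

+322.95 billion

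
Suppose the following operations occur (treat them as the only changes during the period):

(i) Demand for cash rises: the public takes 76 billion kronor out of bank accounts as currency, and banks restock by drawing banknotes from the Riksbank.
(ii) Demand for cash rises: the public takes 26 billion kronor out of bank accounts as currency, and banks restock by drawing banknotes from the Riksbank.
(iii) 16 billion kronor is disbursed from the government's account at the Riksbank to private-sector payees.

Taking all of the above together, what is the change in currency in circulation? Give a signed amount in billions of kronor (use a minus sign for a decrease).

+102 billion

Riksbank balance sheet:
  Assets:      no change
  Liabilities: Bank reserves −86B, Currency in circulation +102B, Government deposits −16B
So the change in currency in circulation is +102 billion.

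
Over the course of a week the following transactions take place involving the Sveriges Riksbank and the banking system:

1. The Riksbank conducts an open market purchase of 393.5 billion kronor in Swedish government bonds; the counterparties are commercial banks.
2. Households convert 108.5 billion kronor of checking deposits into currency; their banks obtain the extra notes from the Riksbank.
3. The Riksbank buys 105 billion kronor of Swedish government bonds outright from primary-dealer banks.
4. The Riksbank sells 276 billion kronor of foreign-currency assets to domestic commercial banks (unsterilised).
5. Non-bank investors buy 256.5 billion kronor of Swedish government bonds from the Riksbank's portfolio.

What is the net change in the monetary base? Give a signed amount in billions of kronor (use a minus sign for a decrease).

OMO purchase (from banks) 393.5 billion kronor: Riksbank balance sheet expands → +393.5B.
Currency withdrawal 108.5 billion kronor: just a shift between currency and reserves — both are base money → 0.
OMO purchase (from banks) 105 billion kronor: Riksbank balance sheet expands → +105B.
FX sale 276 billion kronor: Riksbank balance sheet contracts → −276B.
Asset sale (to non-banks) 256.5 billion kronor: Riksbank balance sheet contracts → −256.5B.
Net: 393.5 + 0 + 105 − 276 − 256.5 = -34 billion.

-34 billion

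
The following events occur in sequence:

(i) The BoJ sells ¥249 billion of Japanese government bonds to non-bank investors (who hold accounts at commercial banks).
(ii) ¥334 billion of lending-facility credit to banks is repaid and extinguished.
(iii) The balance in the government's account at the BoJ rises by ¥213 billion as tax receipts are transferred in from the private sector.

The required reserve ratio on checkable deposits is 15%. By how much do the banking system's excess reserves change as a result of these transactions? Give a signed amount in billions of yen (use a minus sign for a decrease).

-¥726.7 billion

Asset sale (to non-banks) ¥249 billion: reserves −¥249B, deposits −¥249B.
Discount-window repayment ¥334 billion: reserves −¥334B, deposits 0.
Government account inflow ¥213 billion: reserves −¥213B, deposits −¥213B.
Totals: Δreserves = −¥796B, Δdeposits = −¥462B.
Δrequired reserves = 15% × −¥462B = −¥69.3B.
Δexcess reserves = Δreserves − Δrequired = −¥796B − (−¥69.3B) = -¥726.7 billion.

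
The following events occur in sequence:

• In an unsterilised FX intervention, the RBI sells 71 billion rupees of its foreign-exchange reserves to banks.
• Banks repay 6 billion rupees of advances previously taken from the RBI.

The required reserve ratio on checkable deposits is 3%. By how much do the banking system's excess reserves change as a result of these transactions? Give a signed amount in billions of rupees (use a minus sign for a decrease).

-77 billion

FX sale 71 billion rupees: reserves −71B, deposits 0.
Discount-window repayment 6 billion rupees: reserves −6B, deposits 0.
Totals: Δreserves = −77B, Δdeposits = 0.
Δrequired reserves = 3% × 0 = 0.
Δexcess reserves = Δreserves − Δrequired = −77B − (0) = -77 billion.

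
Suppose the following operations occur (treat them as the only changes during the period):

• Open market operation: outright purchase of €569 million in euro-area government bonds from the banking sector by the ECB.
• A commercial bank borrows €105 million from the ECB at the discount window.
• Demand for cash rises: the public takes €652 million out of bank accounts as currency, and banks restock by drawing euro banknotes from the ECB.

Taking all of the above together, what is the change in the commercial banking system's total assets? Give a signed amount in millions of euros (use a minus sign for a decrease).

-€547 million

OMO purchase (from banks) €569 million: just an asset swap on bank balance sheets → 0.
Discount-window loan €105 million: bank balance sheets expand → +€105M.
Currency withdrawal €652 million: bank balance sheets shrink → −€652M.
Net: 0 + 105 − 652 = -€547 million.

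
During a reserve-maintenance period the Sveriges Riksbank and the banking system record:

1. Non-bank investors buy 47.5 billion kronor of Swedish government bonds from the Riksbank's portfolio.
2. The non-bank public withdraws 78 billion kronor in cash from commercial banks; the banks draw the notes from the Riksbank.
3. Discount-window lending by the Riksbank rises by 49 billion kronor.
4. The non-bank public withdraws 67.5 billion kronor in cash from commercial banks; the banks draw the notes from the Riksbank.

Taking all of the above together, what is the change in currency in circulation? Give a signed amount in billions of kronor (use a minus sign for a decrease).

+145.5 billion

Asset sale (to non-banks) 47.5 billion kronor: no currency enters or leaves circulation → 0.
Currency withdrawal 78 billion kronor: notes leave the central bank → +78B.
Discount-window loan 49 billion kronor: no currency enters or leaves circulation → 0.
Currency withdrawal 67.5 billion kronor: notes leave the central bank → +67.5B.
Net: 0 + 78 + 0 + 67.5 = +145.5 billion.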